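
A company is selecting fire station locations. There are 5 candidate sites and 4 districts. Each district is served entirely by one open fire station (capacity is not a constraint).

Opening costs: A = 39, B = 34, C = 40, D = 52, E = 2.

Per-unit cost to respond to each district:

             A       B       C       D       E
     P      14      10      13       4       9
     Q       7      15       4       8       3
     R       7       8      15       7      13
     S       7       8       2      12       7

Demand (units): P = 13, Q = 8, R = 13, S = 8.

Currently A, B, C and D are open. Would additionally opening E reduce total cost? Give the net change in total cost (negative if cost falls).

Current service cost with {A, B, C, D}: 191.
Adding E: each district re-picks its cheapest; new service cost 183, saving 8.
Extra fixed cost: 2. Net change = 2 − 8 = -6.
(Totals: 356 → 350.)

Yes — net change −6 (cost falls by 6).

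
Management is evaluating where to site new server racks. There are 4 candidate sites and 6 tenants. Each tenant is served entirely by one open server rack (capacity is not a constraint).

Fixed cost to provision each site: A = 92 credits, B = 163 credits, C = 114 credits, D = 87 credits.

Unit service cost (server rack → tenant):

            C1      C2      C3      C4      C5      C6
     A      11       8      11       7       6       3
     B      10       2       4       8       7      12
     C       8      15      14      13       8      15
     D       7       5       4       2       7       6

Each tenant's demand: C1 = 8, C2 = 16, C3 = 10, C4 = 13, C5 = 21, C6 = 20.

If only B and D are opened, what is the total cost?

Total cost: 671

Each tenant is assigned to its cheapest site among the open ones.
{B, D}: C1→D 7·8=56, C2→B 2·16=32, C3→B 4·10=40, C4→D 2·13=26, C5→B 7·21=147, C6→D 6·20=120. Service 421; fixed 250; total 671.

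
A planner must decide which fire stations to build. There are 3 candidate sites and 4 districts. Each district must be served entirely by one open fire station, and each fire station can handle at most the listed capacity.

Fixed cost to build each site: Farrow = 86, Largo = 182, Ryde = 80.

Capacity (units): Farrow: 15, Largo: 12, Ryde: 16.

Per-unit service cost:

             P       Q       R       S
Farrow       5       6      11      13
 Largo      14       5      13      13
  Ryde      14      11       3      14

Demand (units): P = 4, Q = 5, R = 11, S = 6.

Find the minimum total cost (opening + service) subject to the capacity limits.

Open {Farrow, Ryde}: P→Farrow 5·4=20, Q→Farrow 6·5=30, R→Ryde 3·11=33, S→Farrow 13·6=78.
Loads: Farrow carries 15/15, Ryde carries 11/16. Service 161; fixed 166; total 327.
Next best feasible plan costs 352.

Minimum total cost: 327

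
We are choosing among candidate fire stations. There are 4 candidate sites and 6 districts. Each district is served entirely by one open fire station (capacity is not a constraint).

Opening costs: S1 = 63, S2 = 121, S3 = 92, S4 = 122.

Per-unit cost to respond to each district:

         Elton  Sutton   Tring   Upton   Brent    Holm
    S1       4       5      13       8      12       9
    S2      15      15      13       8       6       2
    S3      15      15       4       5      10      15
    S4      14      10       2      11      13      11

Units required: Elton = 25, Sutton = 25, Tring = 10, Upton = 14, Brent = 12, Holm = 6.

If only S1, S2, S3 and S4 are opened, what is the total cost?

Total cost: 797

Each district is assigned to its cheapest site among the open ones.
{S1, S2, S3, S4}: Elton→S1 4·25=100, Sutton→S1 5·25=125, Tring→S4 2·10=20, Upton→S3 5·14=70, Brent→S2 6·12=72, Holm→S2 2·6=12. Service 399; fixed 398; total 797.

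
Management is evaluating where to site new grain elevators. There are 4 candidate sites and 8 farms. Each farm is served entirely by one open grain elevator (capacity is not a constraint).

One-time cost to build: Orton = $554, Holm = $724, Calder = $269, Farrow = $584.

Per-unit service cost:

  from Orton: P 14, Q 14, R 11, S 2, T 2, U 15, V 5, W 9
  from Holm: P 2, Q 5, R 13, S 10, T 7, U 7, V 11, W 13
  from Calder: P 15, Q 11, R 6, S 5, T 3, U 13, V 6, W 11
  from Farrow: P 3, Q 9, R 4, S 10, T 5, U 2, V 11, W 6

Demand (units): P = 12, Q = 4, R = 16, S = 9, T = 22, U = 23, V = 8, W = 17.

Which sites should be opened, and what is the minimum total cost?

Open Farrow only; minimum total cost 1156.

For any fixed open set, each farm goes to its cheapest open site; total = fixed + service.
{Farrow}: P→Farrow 3·12=36, Q→Farrow 9·4=36, R→Farrow 4·16=64, S→Farrow 10·9=90, T→Farrow 5·22=110, U→Farrow 2·23=46, V→Farrow 11·8=88, W→Farrow 6·17=102. Service 572; fixed 584; total 1156.
{Calder}: P→Calder 15·12=180, Q→Calder 11·4=44, R→Calder 6·16=96, S→Calder 5·9=45, T→Calder 3·22=66, U→Calder 13·23=299, V→Calder 6·8=48, W→Calder 11·17=187. Service 965; fixed 269; total 1234.
{Calder, Farrow}: P→Farrow 3·12=36, Q→Farrow 9·4=36, R→Farrow 4·16=64, S→Calder 5·9=45, T→Calder 3·22=66, U→Farrow 2·23=46, V→Calder 6·8=48, W→Farrow 6·17=102. Service 443; fixed 853; total 1296.
{Orton, Holm, Calder, Farrow}: P→Holm 2·12=24, Q→Holm 5·4=20, R→Farrow 4·16=64, S→Orton 2·9=18, T→Orton 2·22=44, U→Farrow 2·23=46, V→Orton 5·8=40, W→Farrow 6·17=102. Service 358; fixed 2131; total 2489.
No other subset beats 1156.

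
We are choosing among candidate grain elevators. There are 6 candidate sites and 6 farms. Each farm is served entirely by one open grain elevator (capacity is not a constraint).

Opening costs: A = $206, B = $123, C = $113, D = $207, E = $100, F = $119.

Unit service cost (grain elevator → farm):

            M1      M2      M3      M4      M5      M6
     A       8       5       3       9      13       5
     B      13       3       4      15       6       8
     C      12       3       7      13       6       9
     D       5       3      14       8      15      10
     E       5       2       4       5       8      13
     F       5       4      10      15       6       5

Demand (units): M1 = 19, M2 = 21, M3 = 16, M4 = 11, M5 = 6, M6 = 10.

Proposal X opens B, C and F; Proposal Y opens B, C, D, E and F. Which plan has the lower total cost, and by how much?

Proposal X is cheaper by 198.

Proposal X: {B, C, F}: M1→F 5·19=95, M2→B 3·21=63, M3→B 4·16=64, M4→C 13·11=143, M5→B 6·6=36, M6→F 5·10=50. Service 451; fixed 355; total 806.
Proposal Y: {B, C, D, E, F}: M1→D 5·19=95, M2→E 2·21=42, M3→B 4·16=64, M4→E 5·11=55, M5→B 6·6=36, M6→F 5·10=50. Service 342; fixed 662; total 1004.
Difference: |806 − 1004| = 198.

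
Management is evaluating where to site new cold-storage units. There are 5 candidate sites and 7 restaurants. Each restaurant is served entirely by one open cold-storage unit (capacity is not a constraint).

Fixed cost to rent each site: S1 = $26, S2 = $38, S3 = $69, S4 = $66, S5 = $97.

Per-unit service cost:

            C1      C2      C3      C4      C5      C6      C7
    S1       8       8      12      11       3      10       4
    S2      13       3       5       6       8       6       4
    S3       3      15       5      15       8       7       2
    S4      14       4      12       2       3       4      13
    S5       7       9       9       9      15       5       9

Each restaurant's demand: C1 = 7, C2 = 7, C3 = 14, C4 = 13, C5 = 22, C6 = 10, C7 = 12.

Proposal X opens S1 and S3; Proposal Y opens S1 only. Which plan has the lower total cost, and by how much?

Proposal X is cheaper by 118.

Proposal X: {S1, S3}: C1→S3 3·7=21, C2→S1 8·7=56, C3→S3 5·14=70, C4→S1 11·13=143, C5→S1 3·22=66, C6→S3 7·10=70, C7→S3 2·12=24. Service 450; fixed 95; total 545.
Proposal Y: {S1}: C1→S1 8·7=56, C2→S1 8·7=56, C3→S1 12·14=168, C4→S1 11·13=143, C5→S1 3·22=66, C6→S1 10·10=100, C7→S1 4·12=48. Service 637; fixed 26; total 663.
Difference: |545 − 663| = 118.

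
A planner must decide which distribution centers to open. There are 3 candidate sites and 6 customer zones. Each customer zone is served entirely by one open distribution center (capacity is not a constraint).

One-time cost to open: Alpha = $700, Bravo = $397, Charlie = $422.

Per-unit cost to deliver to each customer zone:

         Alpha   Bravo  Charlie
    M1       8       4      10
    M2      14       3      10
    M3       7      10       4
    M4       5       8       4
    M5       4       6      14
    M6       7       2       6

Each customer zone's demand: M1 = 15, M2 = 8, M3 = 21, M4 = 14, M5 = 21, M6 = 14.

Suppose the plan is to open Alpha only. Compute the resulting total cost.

Each customer zone is assigned to its cheapest site among the open ones.
{Alpha}: M1→Alpha 8·15=120, M2→Alpha 14·8=112, M3→Alpha 7·21=147, M4→Alpha 5·14=70, M5→Alpha 4·21=84, M6→Alpha 7·14=98. Service 631; fixed 700; total 1331.

Total cost: 1331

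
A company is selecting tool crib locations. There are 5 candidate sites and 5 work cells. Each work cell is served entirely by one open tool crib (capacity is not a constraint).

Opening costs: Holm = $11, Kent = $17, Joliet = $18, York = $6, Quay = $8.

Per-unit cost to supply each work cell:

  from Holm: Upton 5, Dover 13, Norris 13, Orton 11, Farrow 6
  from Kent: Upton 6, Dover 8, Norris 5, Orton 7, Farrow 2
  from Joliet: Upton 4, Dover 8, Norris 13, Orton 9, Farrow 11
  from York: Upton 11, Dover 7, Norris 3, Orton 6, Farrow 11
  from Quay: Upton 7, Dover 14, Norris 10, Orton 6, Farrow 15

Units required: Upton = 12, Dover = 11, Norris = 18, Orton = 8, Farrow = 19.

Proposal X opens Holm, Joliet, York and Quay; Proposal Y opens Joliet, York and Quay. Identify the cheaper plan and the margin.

Proposal X is cheaper by 84.

Proposal X: {Holm, Joliet, York, Quay}: Upton→Joliet 4·12=48, Dover→York 7·11=77, Norris→York 3·18=54, Orton→York 6·8=48, Farrow→Holm 6·19=114. Service 341; fixed 43; total 384.
Proposal Y: {Joliet, York, Quay}: Upton→Joliet 4·12=48, Dover→York 7·11=77, Norris→York 3·18=54, Orton→York 6·8=48, Farrow→Joliet 11·19=209. Service 436; fixed 32; total 468.
Difference: |384 − 468| = 84.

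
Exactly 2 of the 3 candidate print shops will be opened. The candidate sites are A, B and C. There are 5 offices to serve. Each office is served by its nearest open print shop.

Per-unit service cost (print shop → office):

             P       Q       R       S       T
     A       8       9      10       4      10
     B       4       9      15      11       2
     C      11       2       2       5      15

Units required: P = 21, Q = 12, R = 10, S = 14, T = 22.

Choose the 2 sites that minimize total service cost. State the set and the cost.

Choose B and C; total service cost 242.

With exactly 2 open, each office uses its cheapest among the chosen.
{B, C}: P→B 4·21=84, Q→C 2·12=24, R→C 2·10=20, S→C 5·14=70, T→B 2·22=44. Service cost 242.
{A, B}: service cost 392
{A, C}: service cost 488
Among all 3 size-2 choices, {B, C} is lowest.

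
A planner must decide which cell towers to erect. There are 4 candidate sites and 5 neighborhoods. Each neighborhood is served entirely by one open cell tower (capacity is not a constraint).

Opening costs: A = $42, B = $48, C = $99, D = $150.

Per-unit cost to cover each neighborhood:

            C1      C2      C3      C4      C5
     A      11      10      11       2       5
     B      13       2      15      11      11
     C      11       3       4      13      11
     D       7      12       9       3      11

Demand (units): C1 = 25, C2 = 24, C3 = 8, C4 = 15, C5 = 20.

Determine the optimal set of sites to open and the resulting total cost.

For any fixed open set, each neighborhood goes to its cheapest open site; total = fixed + service.
{A, B}: C1→A 11·25=275, C2→B 2·24=48, C3→A 11·8=88, C4→A 2·15=30, C5→A 5·20=100. Service 541; fixed 90; total 631.
{A, C}: service 509 + fixed 141 = 650
{A, B, D}: service 425 + fixed 240 = 665
{A, B, C, D}: C1→D 7·25=175, C2→B 2·24=48, C3→C 4·8=32, C4→A 2·15=30, C5→A 5·20=100. Service 385; fixed 339; total 724.
No other subset beats 631.

Open A and B; minimum total cost 631.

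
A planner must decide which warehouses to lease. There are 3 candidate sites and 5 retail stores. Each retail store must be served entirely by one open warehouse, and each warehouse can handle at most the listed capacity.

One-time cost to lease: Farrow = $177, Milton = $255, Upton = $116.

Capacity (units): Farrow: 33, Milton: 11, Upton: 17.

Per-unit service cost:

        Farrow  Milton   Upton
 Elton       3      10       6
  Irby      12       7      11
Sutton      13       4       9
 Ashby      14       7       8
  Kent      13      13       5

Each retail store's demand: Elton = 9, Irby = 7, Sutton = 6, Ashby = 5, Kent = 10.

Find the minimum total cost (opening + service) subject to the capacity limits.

Minimum total cost: 572

Open {Farrow, Upton}: Elton→Farrow 3·9=27, Irby→Farrow 12·7=84, Sutton→Farrow 13·6=78, Ashby→Upton 8·5=40, Kent→Upton 5·10=50.
Loads: Farrow carries 22/33, Upton carries 15/17. Service 279; fixed 293; total 572.
Next best feasible plan costs 578.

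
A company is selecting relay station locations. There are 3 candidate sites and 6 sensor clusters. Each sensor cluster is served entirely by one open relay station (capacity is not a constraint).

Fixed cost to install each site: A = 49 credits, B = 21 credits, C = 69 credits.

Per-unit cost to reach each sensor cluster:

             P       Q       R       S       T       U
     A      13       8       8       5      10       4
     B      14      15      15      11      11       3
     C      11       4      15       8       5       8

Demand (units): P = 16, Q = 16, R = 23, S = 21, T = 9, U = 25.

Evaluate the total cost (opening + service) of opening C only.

Each sensor cluster is assigned to its cheapest site among the open ones.
{C}: P→C 11·16=176, Q→C 4·16=64, R→C 15·23=345, S→C 8·21=168, T→C 5·9=45, U→C 8·25=200. Service 998; fixed 69; total 1067.

Total cost: 1067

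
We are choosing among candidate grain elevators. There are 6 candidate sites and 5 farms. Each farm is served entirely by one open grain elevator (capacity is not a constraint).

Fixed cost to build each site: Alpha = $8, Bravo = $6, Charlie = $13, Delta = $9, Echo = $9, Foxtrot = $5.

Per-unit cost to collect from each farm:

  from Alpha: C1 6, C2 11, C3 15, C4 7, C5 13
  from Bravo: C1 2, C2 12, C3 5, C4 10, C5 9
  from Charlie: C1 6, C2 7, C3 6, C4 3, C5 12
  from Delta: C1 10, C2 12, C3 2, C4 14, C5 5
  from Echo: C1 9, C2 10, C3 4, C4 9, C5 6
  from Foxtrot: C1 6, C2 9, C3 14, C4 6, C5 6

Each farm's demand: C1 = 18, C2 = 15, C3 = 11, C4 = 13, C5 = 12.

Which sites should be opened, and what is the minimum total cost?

Open Bravo, Charlie and Delta; minimum total cost 290.

For any fixed open set, each farm goes to its cheapest open site; total = fixed + service.
{Bravo, Charlie, Delta}: C1→Bravo 2·18=36, C2→Charlie 7·15=105, C3→Delta 2·11=22, C4→Charlie 3·13=39, C5→Delta 5·12=60. Service 262; fixed 28; total 290.
{Bravo, Charlie, Delta, Foxtrot}: service 262 + fixed 33 = 295
{Alpha, Bravo, Charlie, Delta}: C1→Bravo 2·18=36, C2→Charlie 7·15=105, C3→Delta 2·11=22, C4→Charlie 3·13=39, C5→Delta 5·12=60. Service 262; fixed 36; total 298.
{Alpha, Bravo, Charlie, Delta, Echo, Foxtrot}: C1→Bravo 2·18=36, C2→Charlie 7·15=105, C3→Delta 2·11=22, C4→Charlie 3·13=39, C5→Delta 5·12=60. Service 262; fixed 50; total 312.
No other subset beats 290.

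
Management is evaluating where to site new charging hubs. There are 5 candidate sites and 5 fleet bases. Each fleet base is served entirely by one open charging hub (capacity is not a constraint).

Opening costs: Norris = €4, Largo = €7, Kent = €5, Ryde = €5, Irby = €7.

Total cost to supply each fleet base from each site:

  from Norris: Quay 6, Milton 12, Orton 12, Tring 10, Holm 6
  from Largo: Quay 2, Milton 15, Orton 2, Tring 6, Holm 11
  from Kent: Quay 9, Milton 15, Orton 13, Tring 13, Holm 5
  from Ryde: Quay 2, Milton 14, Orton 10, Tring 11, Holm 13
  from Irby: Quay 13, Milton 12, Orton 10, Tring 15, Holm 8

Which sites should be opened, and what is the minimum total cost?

For any fixed open set, each fleet base goes to its cheapest open site; total = fixed + service.
{Norris, Largo}: Quay→Largo 2, Milton→Norris 12, Orton→Largo 2, Tring→Largo 6, Holm→Norris 6. Service 28; fixed 11; total 39.
{Largo, Kent}: service 30 + fixed 12 = 42
{Norris, Largo, Kent}: service 27 + fixed 16 = 43
{Norris, Largo, Kent, Ryde, Irby}: service 27 + fixed 28 = 55
No other subset beats 39.

Open Norris and Largo; minimum total cost 39.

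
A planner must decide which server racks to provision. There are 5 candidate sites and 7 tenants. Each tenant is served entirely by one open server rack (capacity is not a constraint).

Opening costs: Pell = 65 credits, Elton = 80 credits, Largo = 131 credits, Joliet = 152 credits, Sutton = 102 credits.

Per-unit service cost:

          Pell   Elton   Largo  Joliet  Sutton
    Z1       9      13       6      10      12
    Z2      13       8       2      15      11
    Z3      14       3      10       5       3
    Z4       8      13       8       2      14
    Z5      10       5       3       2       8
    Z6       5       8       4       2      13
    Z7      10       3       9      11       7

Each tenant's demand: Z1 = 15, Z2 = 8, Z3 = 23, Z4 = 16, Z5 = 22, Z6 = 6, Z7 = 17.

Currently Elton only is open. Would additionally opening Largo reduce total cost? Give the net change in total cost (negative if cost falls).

Yes — net change −170 (cost falls by 170).

Current service cost with {Elton}: 745.
Adding Largo: each tenant re-picks its cheapest; new service cost 444, saving 301.
Extra fixed cost: 131. Net change = 131 − 301 = -170.
(Totals: 825 → 655.)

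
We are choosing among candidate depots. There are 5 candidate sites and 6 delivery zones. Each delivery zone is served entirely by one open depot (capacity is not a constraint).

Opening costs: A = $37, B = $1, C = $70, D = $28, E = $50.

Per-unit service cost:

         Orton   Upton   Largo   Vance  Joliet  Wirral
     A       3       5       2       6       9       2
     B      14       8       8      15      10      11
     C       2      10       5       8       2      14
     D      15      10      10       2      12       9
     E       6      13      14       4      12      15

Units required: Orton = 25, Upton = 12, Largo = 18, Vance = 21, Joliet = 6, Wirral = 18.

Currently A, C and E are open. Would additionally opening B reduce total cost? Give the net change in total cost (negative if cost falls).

No — net change +1 (cost rises by 1).

Current service cost with {A, C, E}: 278.
Adding B: each delivery zone re-picks its cheapest; new service cost 278, saving 0.
Extra fixed cost: 1. Net change = 1 − 0 = 1.
(Totals: 435 → 436.)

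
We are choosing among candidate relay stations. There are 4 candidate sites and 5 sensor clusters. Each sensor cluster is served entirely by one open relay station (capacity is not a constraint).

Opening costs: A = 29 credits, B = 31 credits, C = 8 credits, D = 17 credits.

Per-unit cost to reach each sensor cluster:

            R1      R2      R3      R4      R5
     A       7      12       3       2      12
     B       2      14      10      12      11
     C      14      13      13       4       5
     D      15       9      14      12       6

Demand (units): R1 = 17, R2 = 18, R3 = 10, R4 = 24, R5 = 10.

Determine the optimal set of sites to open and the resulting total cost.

Open A, B, C and D; minimum total cost 409.

For any fixed open set, each sensor cluster goes to its cheapest open site; total = fixed + service.
{A, B, C, D}: R1→B 2·17=34, R2→D 9·18=162, R3→A 3·10=30, R4→A 2·24=48, R5→C 5·10=50. Service 324; fixed 85; total 409.
{A, B, D}: R1→B 2·17=34, R2→D 9·18=162, R3→A 3·10=30, R4→A 2·24=48, R5→D 6·10=60. Service 334; fixed 77; total 411.
{A, B, C}: R1→B 2·17=34, R2→A 12·18=216, R3→A 3·10=30, R4→A 2·24=48, R5→C 5·10=50. Service 378; fixed 68; total 446.
{C}: R1→C 14·17=238, R2→C 13·18=234, R3→C 13·10=130, R4→C 4·24=96, R5→C 5·10=50. Service 748; fixed 8; total 756.
No other subset beats 409.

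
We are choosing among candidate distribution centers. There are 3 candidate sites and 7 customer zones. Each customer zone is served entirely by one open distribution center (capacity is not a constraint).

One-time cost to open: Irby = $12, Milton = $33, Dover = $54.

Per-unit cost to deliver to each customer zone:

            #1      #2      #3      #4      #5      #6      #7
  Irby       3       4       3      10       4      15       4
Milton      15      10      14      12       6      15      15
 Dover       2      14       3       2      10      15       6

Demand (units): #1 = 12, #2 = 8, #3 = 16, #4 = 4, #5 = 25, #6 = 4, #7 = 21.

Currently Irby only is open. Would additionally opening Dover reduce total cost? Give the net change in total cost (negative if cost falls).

Current service cost with {Irby}: 400.
Adding Dover: each customer zone re-picks its cheapest; new service cost 356, saving 44.
Extra fixed cost: 54. Net change = 54 − 44 = 10.
(Totals: 412 → 422.)

No — net change +10 (cost rises by 10).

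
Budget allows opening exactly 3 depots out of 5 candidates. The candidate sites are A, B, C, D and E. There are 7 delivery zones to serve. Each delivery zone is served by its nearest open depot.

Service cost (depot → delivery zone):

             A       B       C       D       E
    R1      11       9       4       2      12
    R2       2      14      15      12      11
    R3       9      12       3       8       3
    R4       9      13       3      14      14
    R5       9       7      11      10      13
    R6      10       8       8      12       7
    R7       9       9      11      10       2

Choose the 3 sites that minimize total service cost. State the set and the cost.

With exactly 3 open, each delivery zone uses its cheapest among the chosen.
{A, C, E}: R1→C 4, R2→A 2, R3→C 3, R4→C 3, R5→A 9, R6→E 7, R7→E 2. Service cost 30.
{A, D, E}: service cost 34
{A, B, C}: service cost 36
Among all 10 size-3 choices, {A, C, E} is lowest.

Choose A, C and E; total service cost 30.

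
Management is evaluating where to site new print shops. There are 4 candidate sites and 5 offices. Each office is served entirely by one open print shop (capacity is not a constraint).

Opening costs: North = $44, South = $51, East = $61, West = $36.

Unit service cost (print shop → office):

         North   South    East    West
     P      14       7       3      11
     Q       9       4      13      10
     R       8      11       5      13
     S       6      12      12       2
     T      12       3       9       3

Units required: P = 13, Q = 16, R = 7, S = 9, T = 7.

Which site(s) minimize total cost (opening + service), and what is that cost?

Open South, East and West; minimum total cost 325.

For any fixed open set, each office goes to its cheapest open site; total = fixed + service.
{South, East, West}: P→East 3·13=39, Q→South 4·16=64, R→East 5·7=35, S→West 2·9=18, T→South 3·7=21. Service 177; fixed 148; total 325.
{South, West}: service 271 + fixed 87 = 358
{North, South, East}: service 213 + fixed 156 = 369
{North, South, East, West}: service 177 + fixed 192 = 369
No other subset beats 325.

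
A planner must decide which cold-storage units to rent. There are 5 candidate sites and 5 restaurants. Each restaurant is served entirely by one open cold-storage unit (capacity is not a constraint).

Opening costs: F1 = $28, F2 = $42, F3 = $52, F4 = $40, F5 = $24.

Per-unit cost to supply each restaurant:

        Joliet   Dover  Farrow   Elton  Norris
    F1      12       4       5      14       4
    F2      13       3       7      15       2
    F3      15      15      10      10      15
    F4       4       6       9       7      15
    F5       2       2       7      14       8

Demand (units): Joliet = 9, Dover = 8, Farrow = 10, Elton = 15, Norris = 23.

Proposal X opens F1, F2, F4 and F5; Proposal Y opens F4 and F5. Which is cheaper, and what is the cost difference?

Proposal X: {F1, F2, F4, F5}: Joliet→F5 2·9=18, Dover→F5 2·8=16, Farrow→F1 5·10=50, Elton→F4 7·15=105, Norris→F2 2·23=46. Service 235; fixed 134; total 369.
Proposal Y: {F4, F5}: Joliet→F5 2·9=18, Dover→F5 2·8=16, Farrow→F5 7·10=70, Elton→F4 7·15=105, Norris→F5 8·23=184. Service 393; fixed 64; total 457.
Difference: |369 − 457| = 88.

Proposal X is cheaper by 88.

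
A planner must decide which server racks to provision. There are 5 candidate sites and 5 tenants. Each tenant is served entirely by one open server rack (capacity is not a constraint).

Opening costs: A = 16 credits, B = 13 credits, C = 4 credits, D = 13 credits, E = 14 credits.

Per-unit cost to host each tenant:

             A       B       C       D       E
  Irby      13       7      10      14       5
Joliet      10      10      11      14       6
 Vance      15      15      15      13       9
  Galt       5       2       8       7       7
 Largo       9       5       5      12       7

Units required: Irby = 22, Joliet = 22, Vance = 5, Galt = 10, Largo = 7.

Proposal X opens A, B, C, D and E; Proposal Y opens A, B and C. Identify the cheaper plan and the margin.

Proposal X is cheaper by 135.

Proposal X: {A, B, C, D, E}: Irby→E 5·22=110, Joliet→E 6·22=132, Vance→E 9·5=45, Galt→B 2·10=20, Largo→B 5·7=35. Service 342; fixed 60; total 402.
Proposal Y: {A, B, C}: Irby→B 7·22=154, Joliet→A 10·22=220, Vance→A 15·5=75, Galt→B 2·10=20, Largo→B 5·7=35. Service 504; fixed 33; total 537.
Difference: |402 − 537| = 135.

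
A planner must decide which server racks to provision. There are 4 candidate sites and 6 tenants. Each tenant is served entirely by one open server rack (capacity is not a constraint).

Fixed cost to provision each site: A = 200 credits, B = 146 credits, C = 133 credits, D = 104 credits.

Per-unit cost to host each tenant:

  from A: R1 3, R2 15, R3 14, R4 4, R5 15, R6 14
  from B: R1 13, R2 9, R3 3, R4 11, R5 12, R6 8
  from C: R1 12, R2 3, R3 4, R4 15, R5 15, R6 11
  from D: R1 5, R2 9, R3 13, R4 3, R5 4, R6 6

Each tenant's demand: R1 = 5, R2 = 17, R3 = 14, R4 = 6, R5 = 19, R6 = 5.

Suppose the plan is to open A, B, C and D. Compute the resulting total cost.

Each tenant is assigned to its cheapest site among the open ones.
{A, B, C, D}: R1→A 3·5=15, R2→C 3·17=51, R3→B 3·14=42, R4→D 3·6=18, R5→D 4·19=76, R6→D 6·5=30. Service 232; fixed 583; total 815.

Total cost: 815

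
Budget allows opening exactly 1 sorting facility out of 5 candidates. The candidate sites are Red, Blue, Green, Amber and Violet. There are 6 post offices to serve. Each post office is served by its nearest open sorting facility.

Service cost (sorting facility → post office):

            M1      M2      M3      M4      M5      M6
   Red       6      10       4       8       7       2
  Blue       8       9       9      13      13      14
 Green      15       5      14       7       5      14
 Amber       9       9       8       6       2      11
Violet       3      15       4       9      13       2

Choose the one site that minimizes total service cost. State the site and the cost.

With exactly 1 open, each post office uses its cheapest among the chosen.
{Red}: M1→Red 6, M2→Red 10, M3→Red 4, M4→Red 8, M5→Red 7, M6→Red 2. Service cost 37.
{Amber}: service cost 45
{Violet}: service cost 46
Among all 5 size-1 choices, {Red} is lowest.

Choose Red only; total service cost 37.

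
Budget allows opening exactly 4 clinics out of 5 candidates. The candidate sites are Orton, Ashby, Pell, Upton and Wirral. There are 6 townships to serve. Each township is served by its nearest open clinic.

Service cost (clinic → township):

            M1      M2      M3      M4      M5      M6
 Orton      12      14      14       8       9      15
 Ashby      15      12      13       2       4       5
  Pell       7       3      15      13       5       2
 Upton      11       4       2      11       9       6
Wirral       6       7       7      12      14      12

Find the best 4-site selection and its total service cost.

Choose Ashby, Pell, Upton and Wirral; total service cost 19.

With exactly 4 open, each township uses its cheapest among the chosen.
{Ashby, Pell, Upton, Wirral}: M1→Wirral 6, M2→Pell 3, M3→Upton 2, M4→Ashby 2, M5→Ashby 4, M6→Pell 2. Service cost 19.
{Orton, Ashby, Pell, Upton}: service cost 20
{Orton, Ashby, Upton, Wirral}: service cost 23
Among all 5 size-4 choices, {Ashby, Pell, Upton, Wirral} is lowest.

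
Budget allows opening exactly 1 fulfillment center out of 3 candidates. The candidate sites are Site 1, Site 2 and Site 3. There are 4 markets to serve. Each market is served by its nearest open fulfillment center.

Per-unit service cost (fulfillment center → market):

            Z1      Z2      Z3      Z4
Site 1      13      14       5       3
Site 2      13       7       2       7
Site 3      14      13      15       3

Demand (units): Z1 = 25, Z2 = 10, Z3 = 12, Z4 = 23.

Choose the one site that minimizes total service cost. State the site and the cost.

Choose Site 2 only; total service cost 580.

With exactly 1 open, each market uses its cheapest among the chosen.
{Site 2}: Z1→Site 2 13·25=325, Z2→Site 2 7·10=70, Z3→Site 2 2·12=24, Z4→Site 2 7·23=161. Service cost 580.
{Site 1}: service cost 594
{Site 3}: service cost 729
Among all 3 size-1 choices, {Site 2} is lowest.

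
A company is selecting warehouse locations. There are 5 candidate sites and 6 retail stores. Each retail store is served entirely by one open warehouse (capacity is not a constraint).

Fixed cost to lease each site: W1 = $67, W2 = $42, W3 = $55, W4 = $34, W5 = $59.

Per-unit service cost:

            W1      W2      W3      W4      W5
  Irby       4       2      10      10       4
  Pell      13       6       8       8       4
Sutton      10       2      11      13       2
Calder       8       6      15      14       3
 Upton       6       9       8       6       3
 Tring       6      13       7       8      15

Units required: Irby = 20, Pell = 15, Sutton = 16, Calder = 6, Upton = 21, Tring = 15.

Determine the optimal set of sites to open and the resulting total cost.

Open W4 and W5; minimum total cost 466.

For any fixed open set, each retail store goes to its cheapest open site; total = fixed + service.
{W4, W5}: Irby→W5 4·20=80, Pell→W5 4·15=60, Sutton→W5 2·16=32, Calder→W5 3·6=18, Upton→W5 3·21=63, Tring→W4 8·15=120. Service 373; fixed 93; total 466.
{W2, W4, W5}: service 333 + fixed 135 = 468
{W1, W5}: Irby→W1 4·20=80, Pell→W5 4·15=60, Sutton→W5 2·16=32, Calder→W5 3·6=18, Upton→W5 3·21=63, Tring→W1 6·15=90. Service 343; fixed 126; total 469.
{W1, W2, W3, W4, W5}: service 303 + fixed 257 = 560
No other subset beats 466.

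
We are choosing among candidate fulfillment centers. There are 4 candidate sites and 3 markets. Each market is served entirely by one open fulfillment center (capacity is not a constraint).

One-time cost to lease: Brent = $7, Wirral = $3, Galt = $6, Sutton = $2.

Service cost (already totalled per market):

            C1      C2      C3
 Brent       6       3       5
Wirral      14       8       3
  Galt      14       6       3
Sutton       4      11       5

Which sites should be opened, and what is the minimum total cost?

Open Wirral and Sutton; minimum total cost 20.

For any fixed open set, each market goes to its cheapest open site; total = fixed + service.
{Wirral, Sutton}: C1→Sutton 4, C2→Wirral 8, C3→Wirral 3. Service 15; fixed 5; total 20.
{Brent}: service 14 + fixed 7 = 21
{Brent, Sutton}: C1→Sutton 4, C2→Brent 3, C3→Brent 5. Service 12; fixed 9; total 21.
{Brent, Wirral, Galt, Sutton}: service 10 + fixed 18 = 28
No other subset beats 20.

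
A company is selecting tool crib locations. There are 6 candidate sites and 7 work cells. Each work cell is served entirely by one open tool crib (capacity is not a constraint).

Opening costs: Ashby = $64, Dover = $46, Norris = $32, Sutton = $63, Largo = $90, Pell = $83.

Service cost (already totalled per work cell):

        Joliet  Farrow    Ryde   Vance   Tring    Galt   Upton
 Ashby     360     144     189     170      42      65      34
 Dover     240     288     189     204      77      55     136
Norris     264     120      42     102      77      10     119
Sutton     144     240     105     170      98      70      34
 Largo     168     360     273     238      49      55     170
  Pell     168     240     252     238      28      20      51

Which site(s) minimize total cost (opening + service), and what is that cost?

For any fixed open set, each work cell goes to its cheapest open site; total = fixed + service.
{Norris, Sutton}: Joliet→Sutton 144, Farrow→Norris 120, Ryde→Norris 42, Vance→Norris 102, Tring→Norris 77, Galt→Norris 10, Upton→Sutton 34. Service 529; fixed 95; total 624.
{Norris, Pell}: Joliet→Pell 168, Farrow→Norris 120, Ryde→Norris 42, Vance→Norris 102, Tring→Pell 28, Galt→Norris 10, Upton→Pell 51. Service 521; fixed 115; total 636.
{Ashby, Norris, Sutton}: Joliet→Sutton 144, Farrow→Norris 120, Ryde→Norris 42, Vance→Norris 102, Tring→Ashby 42, Galt→Norris 10, Upton→Ashby 34. Service 494; fixed 159; total 653.
{Ashby, Dover, Norris, Sutton, Largo, Pell}: Joliet→Sutton 144, Farrow→Norris 120, Ryde→Norris 42, Vance→Norris 102, Tring→Pell 28, Galt→Norris 10, Upton→Ashby 34. Service 480; fixed 378; total 858.
No other subset beats 624.

Open Norris and Sutton; minimum total cost 624.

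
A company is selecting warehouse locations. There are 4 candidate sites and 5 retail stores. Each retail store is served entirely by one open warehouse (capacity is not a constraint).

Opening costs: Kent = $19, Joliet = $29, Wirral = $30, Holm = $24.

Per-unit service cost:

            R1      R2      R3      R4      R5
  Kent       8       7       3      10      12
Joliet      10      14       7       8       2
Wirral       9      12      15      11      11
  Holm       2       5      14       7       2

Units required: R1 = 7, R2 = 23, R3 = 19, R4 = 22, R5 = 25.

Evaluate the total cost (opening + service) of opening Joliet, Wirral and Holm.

Total cost: 549

Each retail store is assigned to its cheapest site among the open ones.
{Joliet, Wirral, Holm}: R1→Holm 2·7=14, R2→Holm 5·23=115, R3→Joliet 7·19=133, R4→Holm 7·22=154, R5→Joliet 2·25=50. Service 466; fixed 83; total 549.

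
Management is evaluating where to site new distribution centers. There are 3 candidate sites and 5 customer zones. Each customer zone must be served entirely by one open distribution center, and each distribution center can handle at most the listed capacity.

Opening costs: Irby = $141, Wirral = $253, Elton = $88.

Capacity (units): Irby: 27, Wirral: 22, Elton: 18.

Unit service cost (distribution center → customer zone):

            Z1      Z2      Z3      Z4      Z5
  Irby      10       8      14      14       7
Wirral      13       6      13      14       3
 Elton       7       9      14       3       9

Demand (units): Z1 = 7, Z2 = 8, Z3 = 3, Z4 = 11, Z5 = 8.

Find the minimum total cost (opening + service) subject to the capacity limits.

Open {Irby, Elton}: Z1→Elton 7·7=49, Z2→Irby 8·8=64, Z3→Irby 14·3=42, Z4→Elton 3·11=33, Z5→Irby 7·8=56.
Loads: Irby carries 19/27, Elton carries 18/18. Service 244; fixed 229; total 473.
Next best feasible plan costs 494.

Minimum total cost: 473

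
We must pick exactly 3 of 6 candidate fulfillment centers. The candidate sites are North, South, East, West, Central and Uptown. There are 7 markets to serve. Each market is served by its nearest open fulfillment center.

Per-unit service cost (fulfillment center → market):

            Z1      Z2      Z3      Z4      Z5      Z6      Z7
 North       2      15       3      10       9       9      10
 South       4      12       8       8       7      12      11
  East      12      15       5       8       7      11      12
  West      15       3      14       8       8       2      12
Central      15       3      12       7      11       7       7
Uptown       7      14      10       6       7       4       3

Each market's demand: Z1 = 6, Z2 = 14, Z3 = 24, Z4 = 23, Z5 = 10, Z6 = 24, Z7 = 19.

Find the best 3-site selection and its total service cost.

Choose North, West and Uptown; total service cost 439.

With exactly 3 open, each market uses its cheapest among the chosen.
{North, West, Uptown}: Z1→North 2·6=12, Z2→West 3·14=42, Z3→North 3·24=72, Z4→Uptown 6·23=138, Z5→Uptown 7·10=70, Z6→West 2·24=48, Z7→Uptown 3·19=57. Service cost 439.
{North, Central, Uptown}: service cost 487
{East, West, Uptown}: service cost 517
Among all 20 size-3 choices, {North, West, Uptown} is lowest.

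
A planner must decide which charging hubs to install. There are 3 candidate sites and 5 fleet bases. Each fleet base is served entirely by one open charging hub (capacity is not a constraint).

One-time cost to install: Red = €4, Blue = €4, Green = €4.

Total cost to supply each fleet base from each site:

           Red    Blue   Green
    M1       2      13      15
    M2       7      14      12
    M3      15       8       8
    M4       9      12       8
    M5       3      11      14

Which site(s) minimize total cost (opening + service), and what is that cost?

Open Red and Green; minimum total cost 36.

For any fixed open set, each fleet base goes to its cheapest open site; total = fixed + service.
{Red, Green}: M1→Red 2, M2→Red 7, M3→Green 8, M4→Green 8, M5→Red 3. Service 28; fixed 8; total 36.
{Red, Blue}: M1→Red 2, M2→Red 7, M3→Blue 8, M4→Red 9, M5→Red 3. Service 29; fixed 8; total 37.
{Red}: service 36 + fixed 4 = 40
{Red, Blue, Green}: service 28 + fixed 12 = 40
No other subset beats 36.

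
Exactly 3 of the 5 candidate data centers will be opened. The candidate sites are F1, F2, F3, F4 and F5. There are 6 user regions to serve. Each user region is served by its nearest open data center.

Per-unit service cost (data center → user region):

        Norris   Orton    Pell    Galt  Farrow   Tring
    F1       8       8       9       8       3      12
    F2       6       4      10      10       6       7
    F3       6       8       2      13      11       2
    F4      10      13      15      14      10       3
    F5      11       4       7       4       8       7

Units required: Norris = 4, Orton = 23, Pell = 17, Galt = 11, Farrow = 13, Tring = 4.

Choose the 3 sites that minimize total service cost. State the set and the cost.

With exactly 3 open, each user region uses its cheapest among the chosen.
{F1, F3, F5}: Norris→F3 6·4=24, Orton→F5 4·23=92, Pell→F3 2·17=34, Galt→F5 4·11=44, Farrow→F1 3·13=39, Tring→F3 2·4=8. Service cost 241.
{F2, F3, F5}: service cost 280
{F1, F2, F3}: service cost 285
Among all 10 size-3 choices, {F1, F3, F5} is lowest.

Choose F1, F3 and F5; total service cost 241.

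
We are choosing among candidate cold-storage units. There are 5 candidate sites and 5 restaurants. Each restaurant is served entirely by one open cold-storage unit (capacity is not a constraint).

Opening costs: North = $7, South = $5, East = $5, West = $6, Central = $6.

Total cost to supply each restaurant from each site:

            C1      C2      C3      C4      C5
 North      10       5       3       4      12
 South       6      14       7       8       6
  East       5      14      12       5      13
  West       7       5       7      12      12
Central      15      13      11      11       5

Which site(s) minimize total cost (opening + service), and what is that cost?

Open North and South; minimum total cost 36.

For any fixed open set, each restaurant goes to its cheapest open site; total = fixed + service.
{North, South}: C1→South 6, C2→North 5, C3→North 3, C4→North 4, C5→South 6. Service 24; fixed 12; total 36.
{North, South, East}: service 23 + fixed 17 = 40
{North, East, Central}: C1→East 5, C2→North 5, C3→North 3, C4→North 4, C5→Central 5. Service 22; fixed 18; total 40.
{North, South, East, West, Central}: C1→East 5, C2→North 5, C3→North 3, C4→North 4, C5→Central 5. Service 22; fixed 29; total 51.
No other subset beats 36.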